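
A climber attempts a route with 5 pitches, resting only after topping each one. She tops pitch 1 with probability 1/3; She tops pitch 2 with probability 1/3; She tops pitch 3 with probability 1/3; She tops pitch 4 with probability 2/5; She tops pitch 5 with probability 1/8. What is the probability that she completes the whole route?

1/540

Each stage is reached only if all earlier stages succeed, so
P = 1/3 × 1/3 × 1/3 × 2/5 × 1/8 = 2/1080 = 1/540.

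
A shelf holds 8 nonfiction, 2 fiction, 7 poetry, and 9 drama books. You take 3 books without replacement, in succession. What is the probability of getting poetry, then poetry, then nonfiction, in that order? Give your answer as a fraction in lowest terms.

Chain rule:
P = 7/26 × 6/25 × 8/24 = 336/15600 = 7/325.

7/325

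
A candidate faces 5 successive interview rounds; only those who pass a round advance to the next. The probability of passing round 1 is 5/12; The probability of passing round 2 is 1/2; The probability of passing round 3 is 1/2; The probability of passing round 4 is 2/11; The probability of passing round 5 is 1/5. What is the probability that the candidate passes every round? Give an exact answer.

The events are sequential, so multiply the conditional probabilities:
P = 5/12 × 1/2 × 1/2 × 2/11 × 1/5 = 10/2640 = 1/264.

1/264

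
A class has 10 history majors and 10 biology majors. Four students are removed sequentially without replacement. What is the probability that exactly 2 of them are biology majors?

One ordering (biology majors drawn first) has probability 10/20 × 9/19 × 10/18 × 9/17 = 8100/116280 = 45/646.
There are C(4,2) = 6 such orderings, each equally likely, so P = 6 × 45/646 = 135/323.

135/323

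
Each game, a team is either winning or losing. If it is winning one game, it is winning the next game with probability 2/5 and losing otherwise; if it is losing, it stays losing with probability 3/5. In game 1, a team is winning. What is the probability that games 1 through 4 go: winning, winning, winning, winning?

Game 1 is given. For each transition, use the conditional probability from the current state:
P(winning | winning) = 2/5; P(winning | winning) = 2/5; P(winning | winning) = 2/5.
P = 2/5 × 2/5 × 2/5 = 8/125.

8/125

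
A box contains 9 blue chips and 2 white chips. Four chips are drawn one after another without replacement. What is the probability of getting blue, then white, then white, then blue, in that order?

1/55

Each draw changes the counts, so multiply the conditional probabilities along the sequence:
P = 9/11 × 2/10 × 1/9 × 8/8 = 144/7920 = 1/55.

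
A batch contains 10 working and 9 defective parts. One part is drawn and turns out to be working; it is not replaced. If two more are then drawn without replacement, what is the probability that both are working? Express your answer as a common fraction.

4/17

After the first draw, 9 of the remaining 18 parts are working.
P = 9/18 × 8/17 = 72/306 = 4/17.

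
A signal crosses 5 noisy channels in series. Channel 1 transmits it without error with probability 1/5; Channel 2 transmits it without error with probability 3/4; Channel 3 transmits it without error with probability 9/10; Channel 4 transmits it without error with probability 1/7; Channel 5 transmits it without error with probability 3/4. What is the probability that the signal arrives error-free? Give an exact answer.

Multiplying along the chain,
P = 1/5 × 3/4 × 9/10 × 1/7 × 3/4 = 81/5600.

81/5600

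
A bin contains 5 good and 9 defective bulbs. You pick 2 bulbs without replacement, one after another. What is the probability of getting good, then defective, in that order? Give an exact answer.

45/182

Chain rule:
P = 5/14 × 9/13 = 45/182.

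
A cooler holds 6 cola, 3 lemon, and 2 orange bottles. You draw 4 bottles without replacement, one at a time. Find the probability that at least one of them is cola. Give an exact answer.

P(no cola) = 5/11 × 4/10 × 3/9 × 2/8 = 120/7920 = 1/66.
P(at least one) = 1 − 1/66 = 65/66.

65/66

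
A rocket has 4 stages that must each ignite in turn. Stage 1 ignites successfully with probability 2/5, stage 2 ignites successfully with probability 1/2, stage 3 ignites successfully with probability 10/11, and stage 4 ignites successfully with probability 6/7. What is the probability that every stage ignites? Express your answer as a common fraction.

12/77

The events are sequential, so multiply the conditional probabilities:
P = 2/5 × 1/2 × 10/11 × 6/7 = 120/770 = 12/77.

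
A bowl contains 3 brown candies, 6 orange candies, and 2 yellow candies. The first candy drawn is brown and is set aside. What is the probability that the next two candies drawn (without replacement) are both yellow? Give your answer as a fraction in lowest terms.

1/45

With the first candy removed, 2 yellow remain out of 10.
P = 2/10 × 1/9 = 2/90 = 1/45.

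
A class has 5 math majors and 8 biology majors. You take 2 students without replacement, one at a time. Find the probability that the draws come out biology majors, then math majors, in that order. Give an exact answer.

10/39

Each draw changes the counts, so multiply the conditional probabilities along the sequence:
P = 8/13 × 5/12 = 40/156 = 10/39.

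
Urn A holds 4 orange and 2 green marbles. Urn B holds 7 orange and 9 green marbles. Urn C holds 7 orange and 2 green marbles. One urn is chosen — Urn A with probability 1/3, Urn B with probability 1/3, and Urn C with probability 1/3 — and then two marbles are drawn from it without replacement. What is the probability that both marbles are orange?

139/360

From Urn A: P(both orange) = (4/6)(3/5) = 2/5.
From Urn B: P(both orange) = (7/16)(6/15) = 7/40.
From Urn C: P(both orange) = (7/9)(6/8) = 7/12.
Total probability = (1/3)(2/5) + (1/3)(7/40) + (1/3)(7/12) = 139/360.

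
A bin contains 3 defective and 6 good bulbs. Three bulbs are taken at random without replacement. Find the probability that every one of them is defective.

1/84

P(every draw is defective) = 3/9 × 2/8 × 1/7 = 6/504 = 1/84.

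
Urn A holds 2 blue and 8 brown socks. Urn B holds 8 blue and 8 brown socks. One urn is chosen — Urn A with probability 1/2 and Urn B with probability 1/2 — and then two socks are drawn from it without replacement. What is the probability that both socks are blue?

From Urn A: P(both blue) = (2/10)(1/9) = 1/45.
From Urn B: P(both blue) = (8/16)(7/15) = 7/30.
Total probability = (1/2)(1/45) + (1/2)(7/30) = 23/180.

23/180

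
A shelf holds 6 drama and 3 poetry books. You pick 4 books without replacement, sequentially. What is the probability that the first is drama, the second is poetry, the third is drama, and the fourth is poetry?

5/84

Each draw changes the counts, so multiply the conditional probabilities along the sequence:
P = 6/9 × 3/8 × 5/7 × 2/6 = 180/3024 = 5/84.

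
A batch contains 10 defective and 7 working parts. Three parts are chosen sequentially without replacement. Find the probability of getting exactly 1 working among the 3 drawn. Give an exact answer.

63/136

One ordering (working drawn first) has probability 7/17 × 10/16 × 9/15 = 630/4080 = 21/136.
There are C(3,1) = 3 such orderings, each equally likely, so P = 3 × 21/136 = 63/136.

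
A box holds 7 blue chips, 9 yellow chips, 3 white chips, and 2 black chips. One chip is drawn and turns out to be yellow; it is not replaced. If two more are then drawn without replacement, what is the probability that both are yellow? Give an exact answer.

After the first draw, 8 of the remaining 20 chips are yellow.
P = 8/20 × 7/19 = 56/380 = 14/95.

14/95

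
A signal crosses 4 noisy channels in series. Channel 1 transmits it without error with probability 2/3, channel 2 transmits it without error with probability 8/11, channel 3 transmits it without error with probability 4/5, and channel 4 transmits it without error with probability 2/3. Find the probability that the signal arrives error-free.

128/495

Multiplying along the chain,
P = 2/3 × 8/11 × 4/5 × 2/3 = 128/495.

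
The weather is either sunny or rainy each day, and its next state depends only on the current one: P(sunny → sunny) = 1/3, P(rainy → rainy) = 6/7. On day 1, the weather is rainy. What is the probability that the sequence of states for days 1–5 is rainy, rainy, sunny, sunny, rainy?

Day 1 is given. For each transition, use the conditional probability from the current state:
P(rainy | rainy) = 6/7; P(sunny | rainy) = 1/7; P(sunny | sunny) = 1/3; P(rainy | sunny) = 2/3.
P = 6/7 × 1/7 × 1/3 × 2/3 = 12/441 = 4/147.

4/147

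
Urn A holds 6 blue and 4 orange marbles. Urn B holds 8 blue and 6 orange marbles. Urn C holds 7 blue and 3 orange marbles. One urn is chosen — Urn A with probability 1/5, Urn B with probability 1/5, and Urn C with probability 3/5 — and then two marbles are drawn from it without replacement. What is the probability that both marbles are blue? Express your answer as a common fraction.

From Urn A: P(both blue) = (6/10)(5/9) = 1/3.
From Urn B: P(both blue) = (8/14)(7/13) = 4/13.
From Urn C: P(both blue) = (7/10)(6/9) = 7/15.
Total probability = (1/5)(1/3) + (1/5)(4/13) + (3/5)(7/15) = 398/975.

398/975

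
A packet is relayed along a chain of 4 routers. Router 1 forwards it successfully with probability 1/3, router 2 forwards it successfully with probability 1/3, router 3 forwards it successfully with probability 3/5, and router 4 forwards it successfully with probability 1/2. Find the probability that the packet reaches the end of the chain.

1/30

Multiplying along the chain,
P = 1/3 × 1/3 × 3/5 × 1/2 = 3/90 = 1/30.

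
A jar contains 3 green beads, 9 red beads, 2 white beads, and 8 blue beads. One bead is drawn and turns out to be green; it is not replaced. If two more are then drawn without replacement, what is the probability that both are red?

6/35

With the first bead removed, 9 red remain out of 21.
P = 9/21 × 8/20 = 72/420 = 6/35.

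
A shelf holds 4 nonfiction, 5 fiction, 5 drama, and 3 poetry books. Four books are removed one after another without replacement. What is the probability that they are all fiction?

P(every draw is fiction) = 5/17 × 4/16 × 3/15 × 2/14 = 120/57120 = 1/476.

1/476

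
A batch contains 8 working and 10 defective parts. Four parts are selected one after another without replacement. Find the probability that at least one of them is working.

95/102

P(no working) = 10/18 × 9/17 × 8/16 × 7/15 = 5040/73440 = 7/102.
P(at least one) = 1 − 7/102 = 95/102.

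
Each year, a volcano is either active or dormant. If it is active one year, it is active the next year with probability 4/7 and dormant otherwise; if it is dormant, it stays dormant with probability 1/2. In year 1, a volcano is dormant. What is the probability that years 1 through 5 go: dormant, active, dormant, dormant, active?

3/56

Year 1 is given. For each transition, use the conditional probability from the current state:
P(active | dormant) = 1/2; P(dormant | active) = 3/7; P(dormant | dormant) = 1/2; P(active | dormant) = 1/2.
P = 1/2 × 3/7 × 1/2 × 1/2 = 3/56.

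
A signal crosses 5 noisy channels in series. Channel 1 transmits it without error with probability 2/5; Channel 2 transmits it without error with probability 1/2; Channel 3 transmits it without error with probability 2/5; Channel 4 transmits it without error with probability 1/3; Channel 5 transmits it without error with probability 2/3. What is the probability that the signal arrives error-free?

The events are sequential, so multiply the conditional probabilities:
P = 2/5 × 1/2 × 2/5 × 1/3 × 2/3 = 8/450 = 4/225.

4/225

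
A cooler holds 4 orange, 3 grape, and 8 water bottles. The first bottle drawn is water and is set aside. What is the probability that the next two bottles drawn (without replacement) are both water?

3/13

With the first bottle removed, 7 water remain out of 14.
P = 7/14 × 6/13 = 42/182 = 3/13.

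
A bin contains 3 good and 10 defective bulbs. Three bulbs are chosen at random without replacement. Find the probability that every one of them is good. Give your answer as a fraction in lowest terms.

1/286

P(all good) = 3/13 × 2/12 × 1/11 = 6/1716 = 1/286.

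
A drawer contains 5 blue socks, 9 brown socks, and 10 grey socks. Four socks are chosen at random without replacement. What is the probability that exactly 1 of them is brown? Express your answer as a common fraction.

One ordering (brown drawn first) has probability 9/24 × 15/23 × 14/22 × 13/21 = 24570/255024 = 195/2024.
There are C(4,1) = 4 such orderings, each equally likely, so P = 4 × 195/2024 = 195/506.

195/506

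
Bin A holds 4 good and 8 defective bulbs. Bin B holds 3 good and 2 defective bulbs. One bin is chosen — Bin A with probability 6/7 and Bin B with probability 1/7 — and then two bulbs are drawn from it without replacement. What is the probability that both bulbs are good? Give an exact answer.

93/770

From Bin A: P(both good) = (4/12)(3/11) = 1/11.
From Bin B: P(both good) = (3/5)(2/4) = 3/10.
Total probability = (6/7)(1/11) + (1/7)(3/10) = 93/770.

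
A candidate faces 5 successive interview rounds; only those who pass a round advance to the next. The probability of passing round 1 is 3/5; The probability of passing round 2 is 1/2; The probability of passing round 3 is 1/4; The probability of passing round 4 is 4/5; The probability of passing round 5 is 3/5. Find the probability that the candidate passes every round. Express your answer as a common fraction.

Each stage is reached only if all earlier stages succeed, so
P = 3/5 × 1/2 × 1/4 × 4/5 × 3/5 = 36/1000 = 9/250.

9/250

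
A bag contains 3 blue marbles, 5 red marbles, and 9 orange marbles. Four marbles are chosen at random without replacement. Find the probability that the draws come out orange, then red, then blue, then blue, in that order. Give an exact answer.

Each draw changes the counts, so multiply the conditional probabilities along the sequence:
P = 9/17 × 5/16 × 3/15 × 2/14 = 270/57120 = 9/1904.

9/1904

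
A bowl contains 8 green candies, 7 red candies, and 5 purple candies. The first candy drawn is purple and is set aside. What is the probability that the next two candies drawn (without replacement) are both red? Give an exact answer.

7/57

After the first draw, 7 of the remaining 19 candies are red.
P = 7/19 × 6/18 = 42/342 = 7/57.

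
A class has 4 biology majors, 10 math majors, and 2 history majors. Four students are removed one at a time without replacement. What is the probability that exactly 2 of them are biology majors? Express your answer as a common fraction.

99/455

One ordering (biology majors drawn first) has probability 4/16 × 3/15 × 12/14 × 11/13 = 1584/43680 = 33/910.
There are C(4,2) = 6 such orderings, each equally likely, so P = 6 × 33/910 = 99/455.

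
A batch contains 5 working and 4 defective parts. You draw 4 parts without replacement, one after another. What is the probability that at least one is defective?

121/126

P(no defective) = 5/9 × 4/8 × 3/7 × 2/6 = 120/3024 = 5/126.
P(at least one) = 1 − 5/126 = 121/126.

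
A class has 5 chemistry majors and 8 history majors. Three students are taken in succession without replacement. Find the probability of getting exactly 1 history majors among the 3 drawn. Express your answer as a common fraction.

One ordering (a history major drawn first) has probability 8/13 × 5/12 × 4/11 = 160/1716 = 40/429.
There are C(3,1) = 3 such orderings, each equally likely, so P = 3 × 40/429 = 40/143.

40/143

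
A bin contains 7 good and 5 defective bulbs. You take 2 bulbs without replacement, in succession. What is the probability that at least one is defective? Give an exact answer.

15/22

P(no defective) = 7/12 × 6/11 = 42/132 = 7/22.
P(at least one) = 1 − 7/22 = 15/22.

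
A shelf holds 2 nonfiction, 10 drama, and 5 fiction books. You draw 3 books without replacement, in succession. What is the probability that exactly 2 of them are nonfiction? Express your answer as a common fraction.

3/136

One ordering (nonfiction drawn first) has probability 2/17 × 1/16 × 15/15 = 30/4080 = 1/136.
There are C(3,2) = 3 such orderings, each equally likely, so P = 3 × 1/136 = 3/136.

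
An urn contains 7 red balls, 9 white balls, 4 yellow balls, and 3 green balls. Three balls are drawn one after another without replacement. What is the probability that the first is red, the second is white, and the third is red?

Each draw changes the counts, so multiply the conditional probabilities along the sequence:
P = 7/23 × 9/22 × 6/21 = 378/10626 = 9/253.

9/253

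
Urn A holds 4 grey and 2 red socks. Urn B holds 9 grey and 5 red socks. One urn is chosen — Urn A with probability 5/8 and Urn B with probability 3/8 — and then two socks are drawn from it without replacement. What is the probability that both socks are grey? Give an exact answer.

From Urn A: P(both grey) = (4/6)(3/5) = 2/5.
From Urn B: P(both grey) = (9/14)(8/13) = 36/91.
Total probability = (5/8)(2/5) + (3/8)(36/91) = 145/364.

145/364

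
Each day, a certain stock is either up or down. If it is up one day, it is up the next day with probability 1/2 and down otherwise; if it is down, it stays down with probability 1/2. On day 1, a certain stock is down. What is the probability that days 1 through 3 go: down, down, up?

1/4

Day 1 is given. For each transition, use the conditional probability from the current state:
P(down | down) = 1/2; P(up | down) = 1/2.
P = 1/2 × 1/2 = 1/4.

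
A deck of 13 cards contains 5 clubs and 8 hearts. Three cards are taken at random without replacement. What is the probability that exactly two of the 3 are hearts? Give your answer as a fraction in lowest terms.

70/143

One ordering (hearts drawn first) has probability 8/13 × 7/12 × 5/11 = 280/1716 = 70/429.
There are C(3,2) = 3 such orderings, each equally likely, so P = 3 × 70/429 = 70/143.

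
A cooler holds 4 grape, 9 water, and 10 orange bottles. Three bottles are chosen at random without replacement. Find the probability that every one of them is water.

12/253

P = 9/23 × 8/22 × 7/21 = 504/10626 = 12/253.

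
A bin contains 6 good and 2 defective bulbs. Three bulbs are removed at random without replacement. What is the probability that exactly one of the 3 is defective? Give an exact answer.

One ordering (defective drawn first) has probability 2/8 × 6/7 × 5/6 = 60/336 = 5/28.
There are C(3,1) = 3 such orderings, each equally likely, so P = 3 × 5/28 = 15/28.

15/28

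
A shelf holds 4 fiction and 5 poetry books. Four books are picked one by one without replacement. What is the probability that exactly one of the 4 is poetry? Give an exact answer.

10/63

One ordering (poetry drawn first) has probability 5/9 × 4/8 × 3/7 × 2/6 = 120/3024 = 5/126.
There are C(4,1) = 4 such orderings, each equally likely, so P = 4 × 5/126 = 10/63.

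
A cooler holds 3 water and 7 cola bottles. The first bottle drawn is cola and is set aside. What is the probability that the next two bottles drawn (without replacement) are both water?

After the first draw, 3 of the remaining 9 bottles are water.
P = 3/9 × 2/8 = 6/72 = 1/12.

1/12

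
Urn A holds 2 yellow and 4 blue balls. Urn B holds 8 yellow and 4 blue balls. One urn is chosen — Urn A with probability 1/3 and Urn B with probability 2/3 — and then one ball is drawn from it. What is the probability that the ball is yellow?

5/9

From Urn A: P(yellow) = 2/6.
From Urn B: P(yellow) = 8/12.
Total probability = (1/3)(2/6) + (2/3)(8/12) = 5/9.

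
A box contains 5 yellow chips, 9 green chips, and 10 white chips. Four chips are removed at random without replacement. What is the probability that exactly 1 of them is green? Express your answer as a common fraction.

195/506

One ordering (green drawn first) has probability 9/24 × 15/23 × 14/22 × 13/21 = 24570/255024 = 195/2024.
There are C(4,1) = 4 such orderings, each equally likely, so P = 4 × 195/2024 = 195/506.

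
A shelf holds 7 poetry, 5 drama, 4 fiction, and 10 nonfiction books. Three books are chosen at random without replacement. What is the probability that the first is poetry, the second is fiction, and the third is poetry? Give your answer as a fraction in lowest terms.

7/650

Chain rule:
P = 7/26 × 4/25 × 6/24 = 168/15600 = 7/650.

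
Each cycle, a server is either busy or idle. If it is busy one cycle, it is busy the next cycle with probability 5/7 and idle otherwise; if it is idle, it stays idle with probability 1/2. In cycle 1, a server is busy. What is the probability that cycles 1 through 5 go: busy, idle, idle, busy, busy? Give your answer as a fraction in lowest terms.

Cycle 1 is given. For each transition, use the conditional probability from the current state:
P(idle | busy) = 2/7; P(idle | idle) = 1/2; P(busy | idle) = 1/2; P(busy | busy) = 5/7.
P = 2/7 × 1/2 × 1/2 × 5/7 = 10/196 = 5/98.

5/98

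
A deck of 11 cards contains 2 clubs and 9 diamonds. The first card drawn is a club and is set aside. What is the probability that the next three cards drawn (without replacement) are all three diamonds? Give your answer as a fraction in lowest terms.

After the first draw, 9 of the remaining 10 cards are diamonds.
P = 9/10 × 8/9 × 7/8 = 504/720 = 7/10.

7/10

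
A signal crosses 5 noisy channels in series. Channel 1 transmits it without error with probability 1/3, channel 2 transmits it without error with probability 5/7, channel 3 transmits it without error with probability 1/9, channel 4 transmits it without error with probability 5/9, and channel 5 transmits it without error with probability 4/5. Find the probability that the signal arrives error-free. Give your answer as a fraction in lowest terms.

20/1701

The events are sequential, so multiply the conditional probabilities:
P = 1/3 × 5/7 × 1/9 × 5/9 × 4/5 = 100/8505 = 20/1701.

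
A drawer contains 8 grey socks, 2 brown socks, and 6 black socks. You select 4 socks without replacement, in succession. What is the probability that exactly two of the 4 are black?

One ordering (black drawn first) has probability 6/16 × 5/15 × 10/14 × 9/13 = 2700/43680 = 45/728.
There are C(4,2) = 6 such orderings, each equally likely, so P = 6 × 45/728 = 135/364.

135/364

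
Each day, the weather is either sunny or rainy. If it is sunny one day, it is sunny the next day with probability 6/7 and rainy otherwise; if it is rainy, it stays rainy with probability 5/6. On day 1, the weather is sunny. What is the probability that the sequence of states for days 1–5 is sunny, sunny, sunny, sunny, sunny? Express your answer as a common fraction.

1296/2401

Day 1 is given. For each transition, use the conditional probability from the current state:
P(sunny | sunny) = 6/7; P(sunny | sunny) = 6/7; P(sunny | sunny) = 6/7; P(sunny | sunny) = 6/7.
P = 6/7 × 6/7 × 6/7 × 6/7 = 1296/2401.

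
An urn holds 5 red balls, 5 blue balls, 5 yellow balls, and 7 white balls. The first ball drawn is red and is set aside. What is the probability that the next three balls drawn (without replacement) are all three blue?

1/133

After the first draw, 5 of the remaining 21 balls are blue.
P = 5/21 × 4/20 × 3/19 = 60/7980 = 1/133.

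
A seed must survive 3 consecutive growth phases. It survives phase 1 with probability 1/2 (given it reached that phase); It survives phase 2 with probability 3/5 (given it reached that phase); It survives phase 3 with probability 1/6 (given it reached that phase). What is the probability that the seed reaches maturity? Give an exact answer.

Each stage is reached only if all earlier stages succeed, so
P = 1/2 × 3/5 × 1/6 = 3/60 = 1/20.

1/20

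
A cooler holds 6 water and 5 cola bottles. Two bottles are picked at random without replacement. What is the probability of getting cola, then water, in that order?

Multiply the probability of each draw given the previous ones:
P = 5/11 × 6/10 = 30/110 = 3/11.

3/11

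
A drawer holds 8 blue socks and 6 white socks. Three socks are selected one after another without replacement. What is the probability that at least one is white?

P(no white) = 8/14 × 7/13 × 6/12 = 336/2184 = 2/13.
P(at least one) = 1 − 2/13 = 11/13.

11/13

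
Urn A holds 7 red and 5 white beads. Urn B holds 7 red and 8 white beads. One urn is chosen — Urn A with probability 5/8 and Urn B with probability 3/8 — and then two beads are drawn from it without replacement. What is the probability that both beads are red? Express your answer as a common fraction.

From Urn A: P(both red) = (7/12)(6/11) = 7/22.
From Urn B: P(both red) = (7/15)(6/14) = 1/5.
Total probability = (5/8)(7/22) + (3/8)(1/5) = 241/880.

241/880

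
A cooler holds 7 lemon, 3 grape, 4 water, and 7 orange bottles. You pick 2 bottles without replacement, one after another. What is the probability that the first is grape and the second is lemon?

Each draw changes the counts, so multiply the conditional probabilities along the sequence:
P = 3/21 × 7/20 = 21/420 = 1/20.

1/20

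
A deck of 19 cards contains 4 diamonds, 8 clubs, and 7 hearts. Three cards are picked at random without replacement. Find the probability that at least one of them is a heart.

749/969

P(no hearts) = 12/19 × 11/18 × 10/17 = 1320/5814 = 220/969.
P(at least one) = 1 − 220/969 = 749/969.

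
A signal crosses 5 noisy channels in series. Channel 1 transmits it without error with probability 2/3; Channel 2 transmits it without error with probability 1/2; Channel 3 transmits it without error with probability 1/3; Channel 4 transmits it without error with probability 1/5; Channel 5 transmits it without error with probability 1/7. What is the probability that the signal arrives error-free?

Multiplying along the chain,
P = 2/3 × 1/2 × 1/3 × 1/5 × 1/7 = 2/630 = 1/315.

1/315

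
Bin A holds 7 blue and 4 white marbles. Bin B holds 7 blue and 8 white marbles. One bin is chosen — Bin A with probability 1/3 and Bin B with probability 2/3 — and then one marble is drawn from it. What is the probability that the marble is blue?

From Bin A: P(blue) = 7/11.
From Bin B: P(blue) = 7/15.
Total probability = (1/3)(7/11) + (2/3)(7/15) = 259/495.

259/495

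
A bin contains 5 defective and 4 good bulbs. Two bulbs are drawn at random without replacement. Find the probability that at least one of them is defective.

P(no defective) = 4/9 × 3/8 = 12/72 = 1/6.
P(at least one) = 1 − 1/6 = 5/6.

5/6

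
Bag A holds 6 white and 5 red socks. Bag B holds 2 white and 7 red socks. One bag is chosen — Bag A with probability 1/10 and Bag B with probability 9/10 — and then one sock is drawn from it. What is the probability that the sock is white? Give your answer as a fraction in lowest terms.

From Bag A: P(white) = 6/11.
From Bag B: P(white) = 2/9.
Total probability = (1/10)(6/11) + (9/10)(2/9) = 14/55.

14/55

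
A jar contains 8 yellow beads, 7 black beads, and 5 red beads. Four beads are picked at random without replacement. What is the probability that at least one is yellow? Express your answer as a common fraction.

P(no yellow) = 12/20 × 11/19 × 10/18 × 9/17 = 11880/116280 = 33/323.
P(at least one) = 1 − 33/323 = 290/323.

290/323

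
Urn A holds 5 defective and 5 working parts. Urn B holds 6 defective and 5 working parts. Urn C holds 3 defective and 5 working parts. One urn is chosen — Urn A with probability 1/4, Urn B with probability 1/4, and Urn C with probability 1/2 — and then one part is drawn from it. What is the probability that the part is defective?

From Urn A: P(defective) = 5/10.
From Urn B: P(defective) = 6/11.
From Urn C: P(defective) = 3/8.
Total probability = (1/4)(5/10) + (1/4)(6/11) + (1/2)(3/8) = 79/176.

79/176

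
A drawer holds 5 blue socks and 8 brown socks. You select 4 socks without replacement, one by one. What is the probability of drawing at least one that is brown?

P(no brown) = 5/13 × 4/12 × 3/11 × 2/10 = 120/17160 = 1/143.
P(at least one) = 1 − 1/143 = 142/143.

142/143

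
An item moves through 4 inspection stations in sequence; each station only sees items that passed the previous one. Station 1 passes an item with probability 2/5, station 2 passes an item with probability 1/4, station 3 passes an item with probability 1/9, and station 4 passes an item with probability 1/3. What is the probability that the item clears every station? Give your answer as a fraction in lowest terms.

1/270

The events are sequential, so multiply the conditional probabilities:
P = 2/5 × 1/4 × 1/9 × 1/3 = 2/540 = 1/270.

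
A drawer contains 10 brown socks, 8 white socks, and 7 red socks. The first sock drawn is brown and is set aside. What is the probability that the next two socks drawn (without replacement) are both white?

With the first sock removed, 8 white remain out of 24.
P = 8/24 × 7/23 = 56/552 = 7/69.

7/69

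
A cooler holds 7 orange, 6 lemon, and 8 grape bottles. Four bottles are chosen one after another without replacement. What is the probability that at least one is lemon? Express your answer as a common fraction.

44/57

P(no lemon) = 15/21 × 14/20 × 13/19 × 12/18 = 32760/143640 = 13/57.
P(at least one) = 1 − 13/57 = 44/57.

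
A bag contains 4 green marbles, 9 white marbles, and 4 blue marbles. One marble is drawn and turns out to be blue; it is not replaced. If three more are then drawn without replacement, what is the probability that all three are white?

3/20

With the first marble removed, 9 white remain out of 16.
P = 9/16 × 8/15 × 7/14 = 504/3360 = 3/20.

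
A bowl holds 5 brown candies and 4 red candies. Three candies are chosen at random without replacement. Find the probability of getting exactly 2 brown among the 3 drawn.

One ordering (brown drawn first) has probability 5/9 × 4/8 × 4/7 = 80/504 = 10/63.
There are C(3,2) = 3 such orderings, each equally likely, so P = 3 × 10/63 = 10/21.

10/21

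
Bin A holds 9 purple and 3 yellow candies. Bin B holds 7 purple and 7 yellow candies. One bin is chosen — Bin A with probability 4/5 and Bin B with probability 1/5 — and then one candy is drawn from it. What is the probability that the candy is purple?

7/10

From Bin A: P(purple) = 9/12.
From Bin B: P(purple) = 7/14.
Total probability = (4/5)(9/12) + (1/5)(7/14) = 7/10.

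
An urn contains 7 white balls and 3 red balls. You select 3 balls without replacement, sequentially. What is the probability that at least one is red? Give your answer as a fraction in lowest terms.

P(no red) = 7/10 × 6/9 × 5/8 = 210/720 = 7/24.
P(at least one) = 1 − 7/24 = 17/24.

17/24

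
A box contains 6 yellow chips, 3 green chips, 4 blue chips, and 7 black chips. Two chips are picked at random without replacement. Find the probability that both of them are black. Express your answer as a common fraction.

P = 7/20 × 6/19 = 42/380 = 21/190.

21/190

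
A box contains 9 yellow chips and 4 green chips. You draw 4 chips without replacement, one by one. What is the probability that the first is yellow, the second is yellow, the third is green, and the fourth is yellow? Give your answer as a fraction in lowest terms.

84/715

Each draw changes the counts, so multiply the conditional probabilities along the sequence:
P = 9/13 × 8/12 × 4/11 × 7/10 = 2016/17160 = 84/715.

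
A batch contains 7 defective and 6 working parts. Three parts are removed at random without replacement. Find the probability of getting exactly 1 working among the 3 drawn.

63/143

One ordering (working drawn first) has probability 6/13 × 7/12 × 6/11 = 252/1716 = 21/143.
There are C(3,1) = 3 such orderings, each equally likely, so P = 3 × 21/143 = 63/143.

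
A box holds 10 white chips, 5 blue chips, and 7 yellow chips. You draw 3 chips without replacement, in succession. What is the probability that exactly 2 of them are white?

One ordering (white drawn first) has probability 10/22 × 9/21 × 12/20 = 1080/9240 = 9/77.
There are C(3,2) = 3 such orderings, each equally likely, so P = 3 × 9/77 = 27/77.

27/77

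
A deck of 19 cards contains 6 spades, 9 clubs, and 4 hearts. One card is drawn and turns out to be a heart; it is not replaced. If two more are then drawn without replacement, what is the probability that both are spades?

5/51

With the first card removed, 6 spades remain out of 18.
P = 6/18 × 5/17 = 30/306 = 5/51.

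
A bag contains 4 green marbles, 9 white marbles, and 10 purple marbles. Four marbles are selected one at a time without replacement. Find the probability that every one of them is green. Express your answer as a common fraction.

P = 4/23 × 3/22 × 2/21 × 1/20 = 24/212520 = 1/8855.

1/8855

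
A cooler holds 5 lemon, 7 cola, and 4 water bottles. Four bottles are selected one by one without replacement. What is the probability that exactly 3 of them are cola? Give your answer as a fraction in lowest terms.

9/52

One ordering (cola drawn first) has probability 7/16 × 6/15 × 5/14 × 9/13 = 1890/43680 = 9/208.
There are C(4,3) = 4 such orderings, each equally likely, so P = 4 × 9/208 = 9/52.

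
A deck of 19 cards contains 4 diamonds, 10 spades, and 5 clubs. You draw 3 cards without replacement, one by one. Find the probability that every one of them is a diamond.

P = 4/19 × 3/18 × 2/17 = 24/5814 = 4/969.

4/969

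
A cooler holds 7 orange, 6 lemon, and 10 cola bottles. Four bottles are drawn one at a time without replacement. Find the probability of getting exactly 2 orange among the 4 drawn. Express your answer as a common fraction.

72/253

One ordering (orange drawn first) has probability 7/23 × 6/22 × 16/21 × 15/20 = 10080/212520 = 12/253.
There are C(4,2) = 6 such orderings, each equally likely, so P = 6 × 12/253 = 72/253.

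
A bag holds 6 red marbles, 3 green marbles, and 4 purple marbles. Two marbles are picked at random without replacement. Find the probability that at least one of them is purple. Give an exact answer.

7/13

P(no purple) = 9/13 × 8/12 = 72/156 = 6/13.
P(at least one) = 1 − 6/13 = 7/13.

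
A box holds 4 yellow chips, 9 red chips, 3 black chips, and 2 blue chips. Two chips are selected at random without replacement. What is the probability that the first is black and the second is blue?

1/51

Each draw changes the counts, so multiply the conditional probabilities along the sequence:
P = 3/18 × 2/17 = 6/306 = 1/51.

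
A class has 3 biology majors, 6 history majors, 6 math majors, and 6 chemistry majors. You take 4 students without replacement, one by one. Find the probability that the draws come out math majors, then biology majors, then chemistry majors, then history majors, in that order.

3/665

Multiply the probability of each draw given the previous ones:
P = 6/21 × 3/20 × 6/19 × 6/18 = 648/143640 = 3/665.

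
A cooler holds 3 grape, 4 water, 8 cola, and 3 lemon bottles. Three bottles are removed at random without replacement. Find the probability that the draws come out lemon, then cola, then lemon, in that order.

1/102

Multiply the probability of each draw given the previous ones:
P = 3/18 × 8/17 × 2/16 = 48/4896 = 1/102.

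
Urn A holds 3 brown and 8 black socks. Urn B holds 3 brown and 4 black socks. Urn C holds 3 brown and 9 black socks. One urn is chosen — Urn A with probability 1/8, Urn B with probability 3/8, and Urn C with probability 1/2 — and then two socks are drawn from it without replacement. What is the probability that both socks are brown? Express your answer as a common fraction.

32/385

From Urn A: P(both brown) = (3/11)(2/10) = 3/55.
From Urn B: P(both brown) = (3/7)(2/6) = 1/7.
From Urn C: P(both brown) = (3/12)(2/11) = 1/22.
Total probability = (1/8)(3/55) + (3/8)(1/7) + (1/2)(1/22) = 32/385.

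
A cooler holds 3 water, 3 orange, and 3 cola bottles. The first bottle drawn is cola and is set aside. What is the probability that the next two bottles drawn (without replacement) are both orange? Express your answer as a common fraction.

3/28

After the first draw, 3 of the remaining 8 bottles are orange.
P = 3/8 × 2/7 = 6/56 = 3/28.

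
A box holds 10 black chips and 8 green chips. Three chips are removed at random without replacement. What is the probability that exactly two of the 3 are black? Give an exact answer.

One ordering (black drawn first) has probability 10/18 × 9/17 × 8/16 = 720/4896 = 5/34.
There are C(3,2) = 3 such orderings, each equally likely, so P = 3 × 5/34 = 15/34.

15/34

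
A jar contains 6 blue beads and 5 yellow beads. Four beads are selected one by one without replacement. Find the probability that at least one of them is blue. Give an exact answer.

65/66

P(no blue) = 5/11 × 4/10 × 3/9 × 2/8 = 120/7920 = 1/66.
P(at least one) = 1 − 1/66 = 65/66.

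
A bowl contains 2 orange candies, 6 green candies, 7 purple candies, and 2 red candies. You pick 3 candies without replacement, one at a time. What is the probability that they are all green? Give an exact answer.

P(all green) = 6/17 × 5/16 × 4/15 = 120/4080 = 1/34.

1/34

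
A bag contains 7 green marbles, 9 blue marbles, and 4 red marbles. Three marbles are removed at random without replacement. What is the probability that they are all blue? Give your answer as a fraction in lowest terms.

7/95

P = 9/20 × 8/19 × 7/18 = 504/6840 = 7/95.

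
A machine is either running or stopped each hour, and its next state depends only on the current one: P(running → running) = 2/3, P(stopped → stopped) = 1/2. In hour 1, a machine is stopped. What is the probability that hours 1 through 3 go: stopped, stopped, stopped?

Hour 1 is given. For each transition, use the conditional probability from the current state:
P(stopped | stopped) = 1/2; P(stopped | stopped) = 1/2.
P = 1/2 × 1/2 = 1/4.

1/4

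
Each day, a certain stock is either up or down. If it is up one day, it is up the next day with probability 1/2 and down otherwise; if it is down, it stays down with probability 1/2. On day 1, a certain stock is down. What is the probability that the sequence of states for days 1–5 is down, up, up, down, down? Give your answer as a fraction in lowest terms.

1/16

Day 1 is given. For each transition, use the conditional probability from the current state:
P(up | down) = 1/2; P(up | up) = 1/2; P(down | up) = 1/2; P(down | down) = 1/2.
P = 1/2 × 1/2 × 1/2 × 1/2 = 1/16.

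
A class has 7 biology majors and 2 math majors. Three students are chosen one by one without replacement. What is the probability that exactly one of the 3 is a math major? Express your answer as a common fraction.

One ordering (a math major drawn first) has probability 2/9 × 7/8 × 6/7 = 84/504 = 1/6.
There are C(3,1) = 3 such orderings, each equally likely, so P = 3 × 1/6 = 1/2.

1/2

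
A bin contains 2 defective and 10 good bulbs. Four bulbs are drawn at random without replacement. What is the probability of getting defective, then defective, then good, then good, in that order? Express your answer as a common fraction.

Multiply the probability of each draw given the previous ones:
P = 2/12 × 1/11 × 10/10 × 9/9 = 180/11880 = 1/66.

1/66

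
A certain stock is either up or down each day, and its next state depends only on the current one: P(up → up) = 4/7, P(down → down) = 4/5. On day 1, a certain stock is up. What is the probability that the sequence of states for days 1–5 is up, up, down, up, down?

Day 1 is given. For each transition, use the conditional probability from the current state:
P(up | up) = 4/7; P(down | up) = 3/7; P(up | down) = 1/5; P(down | up) = 3/7.
P = 4/7 × 3/7 × 1/5 × 3/7 = 36/1715.

36/1715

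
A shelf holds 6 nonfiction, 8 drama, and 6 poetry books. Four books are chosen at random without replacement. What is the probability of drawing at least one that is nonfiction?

P(no nonfiction) = 14/20 × 13/19 × 12/18 × 11/17 = 24024/116280 = 1001/4845.
P(at least one) = 1 − 1001/4845 = 3844/4845.

3844/4845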